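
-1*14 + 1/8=-111/8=-13.88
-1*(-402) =402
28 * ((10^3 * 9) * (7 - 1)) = 1512000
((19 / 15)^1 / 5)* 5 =19 / 15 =1.27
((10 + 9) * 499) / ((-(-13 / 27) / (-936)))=-18431064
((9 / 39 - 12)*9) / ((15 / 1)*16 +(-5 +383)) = -459 / 2678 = -0.17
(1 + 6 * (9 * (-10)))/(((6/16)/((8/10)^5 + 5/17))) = -47479432/53125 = -893.73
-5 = -5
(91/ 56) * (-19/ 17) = -247/ 136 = -1.82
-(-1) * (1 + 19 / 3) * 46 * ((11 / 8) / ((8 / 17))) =47311 / 48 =985.65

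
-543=-543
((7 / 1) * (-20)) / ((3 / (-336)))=15680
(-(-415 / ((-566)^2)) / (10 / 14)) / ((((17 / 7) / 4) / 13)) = 0.04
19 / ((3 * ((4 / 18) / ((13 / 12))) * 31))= 247 / 248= 1.00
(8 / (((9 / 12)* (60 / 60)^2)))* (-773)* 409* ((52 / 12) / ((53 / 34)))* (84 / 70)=-8943449216 / 795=-11249621.66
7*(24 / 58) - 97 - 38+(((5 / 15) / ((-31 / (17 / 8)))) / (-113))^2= -132.10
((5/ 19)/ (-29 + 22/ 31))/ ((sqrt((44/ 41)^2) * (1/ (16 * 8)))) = -203360/ 183293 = -1.11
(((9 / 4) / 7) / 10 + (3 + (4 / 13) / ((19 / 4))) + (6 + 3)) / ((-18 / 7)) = -836623 / 177840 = -4.70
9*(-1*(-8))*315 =22680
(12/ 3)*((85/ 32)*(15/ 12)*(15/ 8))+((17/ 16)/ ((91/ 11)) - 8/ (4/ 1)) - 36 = -302131/ 23296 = -12.97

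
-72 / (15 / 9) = -216 / 5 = -43.20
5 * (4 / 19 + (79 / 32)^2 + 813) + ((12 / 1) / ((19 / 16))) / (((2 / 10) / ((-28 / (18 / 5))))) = 216168445 / 58368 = 3703.54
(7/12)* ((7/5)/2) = 49/120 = 0.41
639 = 639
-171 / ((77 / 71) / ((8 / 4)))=-24282 / 77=-315.35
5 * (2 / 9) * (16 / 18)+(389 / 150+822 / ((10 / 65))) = 21653653 / 4050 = 5346.58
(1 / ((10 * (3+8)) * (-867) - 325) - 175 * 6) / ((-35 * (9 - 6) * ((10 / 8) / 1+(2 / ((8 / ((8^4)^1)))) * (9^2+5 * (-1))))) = 401919004 / 3127944665475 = 0.00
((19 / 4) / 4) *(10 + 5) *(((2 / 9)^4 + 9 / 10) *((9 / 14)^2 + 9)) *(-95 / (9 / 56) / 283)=-21908810225 / 69319152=-316.06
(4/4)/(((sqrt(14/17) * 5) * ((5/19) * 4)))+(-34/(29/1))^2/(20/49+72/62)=19 * sqrt(238)/1400+438991/501236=1.09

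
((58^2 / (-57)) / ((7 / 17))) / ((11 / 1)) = -57188 / 4389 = -13.03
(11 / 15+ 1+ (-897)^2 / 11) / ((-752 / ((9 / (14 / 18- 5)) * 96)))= 977623101 / 49115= 19904.78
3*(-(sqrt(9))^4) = -243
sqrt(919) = 30.32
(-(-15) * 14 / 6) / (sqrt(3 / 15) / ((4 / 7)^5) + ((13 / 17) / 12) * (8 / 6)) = -364983091200 / 6611577057121 + 14100712657920 * sqrt(5) / 6611577057121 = 4.71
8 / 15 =0.53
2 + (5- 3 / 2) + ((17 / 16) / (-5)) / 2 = 5.39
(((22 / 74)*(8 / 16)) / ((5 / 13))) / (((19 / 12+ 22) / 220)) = 37752 / 10471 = 3.61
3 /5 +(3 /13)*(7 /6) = 113 /130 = 0.87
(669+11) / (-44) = -15.45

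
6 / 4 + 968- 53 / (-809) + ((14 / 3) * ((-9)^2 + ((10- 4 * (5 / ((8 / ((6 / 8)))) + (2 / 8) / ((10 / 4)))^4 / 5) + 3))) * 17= 8370571621529569 / 994099200000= 8420.26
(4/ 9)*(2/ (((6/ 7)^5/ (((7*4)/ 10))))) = 117649/ 21870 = 5.38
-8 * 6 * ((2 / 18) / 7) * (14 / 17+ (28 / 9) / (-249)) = -70624 / 114291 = -0.62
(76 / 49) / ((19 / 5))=20 / 49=0.41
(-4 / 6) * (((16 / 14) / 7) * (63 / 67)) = -48 / 469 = -0.10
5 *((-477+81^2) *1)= 30420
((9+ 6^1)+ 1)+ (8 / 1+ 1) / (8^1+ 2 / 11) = 171 / 10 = 17.10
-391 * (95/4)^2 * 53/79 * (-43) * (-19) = -152799486275/1264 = -120885669.52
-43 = -43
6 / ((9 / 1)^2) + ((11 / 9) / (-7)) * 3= -85 / 189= -0.45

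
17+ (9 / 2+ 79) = 201 / 2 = 100.50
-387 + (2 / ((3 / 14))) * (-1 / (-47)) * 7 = -54371 / 141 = -385.61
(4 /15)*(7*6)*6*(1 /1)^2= 336 /5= 67.20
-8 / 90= -4 / 45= -0.09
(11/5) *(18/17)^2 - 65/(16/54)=-2507463/11560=-216.91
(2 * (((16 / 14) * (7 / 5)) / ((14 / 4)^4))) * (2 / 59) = 512 / 708295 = 0.00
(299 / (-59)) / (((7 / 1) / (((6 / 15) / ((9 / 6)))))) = -1196 / 6195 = -0.19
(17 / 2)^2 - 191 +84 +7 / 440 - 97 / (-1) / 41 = -583923 / 18040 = -32.37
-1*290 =-290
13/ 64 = 0.20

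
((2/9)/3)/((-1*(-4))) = 1/54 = 0.02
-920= -920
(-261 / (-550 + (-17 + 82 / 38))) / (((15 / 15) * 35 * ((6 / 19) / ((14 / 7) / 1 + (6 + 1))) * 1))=282663 / 751240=0.38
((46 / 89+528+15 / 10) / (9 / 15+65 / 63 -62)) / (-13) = 29718045 / 44003024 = 0.68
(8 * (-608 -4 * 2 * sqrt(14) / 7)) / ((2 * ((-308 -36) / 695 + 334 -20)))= -845120 / 108943 -11120 * sqrt(14) / 762601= -7.81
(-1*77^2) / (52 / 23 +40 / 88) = -2183.46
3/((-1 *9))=-1/3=-0.33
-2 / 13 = -0.15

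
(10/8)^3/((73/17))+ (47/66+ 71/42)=1027945/359744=2.86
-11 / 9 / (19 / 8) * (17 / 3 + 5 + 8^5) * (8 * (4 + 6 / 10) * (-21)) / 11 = 1013254144 / 855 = 1185092.57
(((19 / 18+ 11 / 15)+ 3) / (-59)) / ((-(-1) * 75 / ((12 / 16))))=-431 / 531000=-0.00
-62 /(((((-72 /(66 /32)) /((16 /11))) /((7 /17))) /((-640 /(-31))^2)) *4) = 179200 /1581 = 113.35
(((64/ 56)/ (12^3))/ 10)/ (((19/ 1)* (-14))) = -1/ 4021920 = -0.00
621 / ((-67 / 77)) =-47817 / 67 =-713.69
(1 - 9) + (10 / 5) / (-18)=-73 / 9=-8.11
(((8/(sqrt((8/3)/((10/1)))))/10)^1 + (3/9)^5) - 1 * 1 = -242/243 + 2 * sqrt(15)/5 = 0.55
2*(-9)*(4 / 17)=-72 / 17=-4.24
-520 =-520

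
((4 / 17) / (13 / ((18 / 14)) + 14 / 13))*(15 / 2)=3510 / 22253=0.16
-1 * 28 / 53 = -28 / 53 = -0.53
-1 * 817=-817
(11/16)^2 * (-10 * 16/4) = -605/32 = -18.91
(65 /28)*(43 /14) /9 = 0.79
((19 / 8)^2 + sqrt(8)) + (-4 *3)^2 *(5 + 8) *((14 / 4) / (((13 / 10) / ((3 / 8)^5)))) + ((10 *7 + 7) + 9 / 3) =2 *sqrt(2) + 251937 / 2048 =125.84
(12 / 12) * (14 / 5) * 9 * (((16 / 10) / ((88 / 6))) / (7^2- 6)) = 756 / 11825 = 0.06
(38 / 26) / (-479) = -19 / 6227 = -0.00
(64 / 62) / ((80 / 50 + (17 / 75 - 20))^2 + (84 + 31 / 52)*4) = 585000 / 378939133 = 0.00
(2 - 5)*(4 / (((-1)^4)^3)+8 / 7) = -108 / 7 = -15.43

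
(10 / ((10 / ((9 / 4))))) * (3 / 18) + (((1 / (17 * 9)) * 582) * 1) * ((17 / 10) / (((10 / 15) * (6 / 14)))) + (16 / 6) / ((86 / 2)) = 39681 / 1720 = 23.07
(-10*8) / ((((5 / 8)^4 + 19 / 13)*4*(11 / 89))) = -94781440 / 945439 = -100.25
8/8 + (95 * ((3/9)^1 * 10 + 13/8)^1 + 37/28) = 473.36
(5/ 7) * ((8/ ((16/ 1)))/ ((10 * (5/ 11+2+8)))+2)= 4611/ 3220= 1.43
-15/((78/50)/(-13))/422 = 125/422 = 0.30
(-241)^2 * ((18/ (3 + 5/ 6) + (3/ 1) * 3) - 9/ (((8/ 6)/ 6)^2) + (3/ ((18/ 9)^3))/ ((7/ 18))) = -1567141542/ 161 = -9733798.40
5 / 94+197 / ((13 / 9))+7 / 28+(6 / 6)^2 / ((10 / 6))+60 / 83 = 139978731 / 1014260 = 138.01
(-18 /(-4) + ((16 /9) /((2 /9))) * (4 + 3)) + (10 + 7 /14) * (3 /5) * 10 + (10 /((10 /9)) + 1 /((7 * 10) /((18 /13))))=120593 /910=132.52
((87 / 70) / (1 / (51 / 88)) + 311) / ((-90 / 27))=-5760591 / 61600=-93.52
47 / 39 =1.21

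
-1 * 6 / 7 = -0.86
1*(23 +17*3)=74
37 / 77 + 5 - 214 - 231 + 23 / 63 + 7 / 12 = -438.57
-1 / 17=-0.06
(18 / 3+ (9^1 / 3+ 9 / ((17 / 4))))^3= 6751269 / 4913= 1374.16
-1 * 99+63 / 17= -1620 / 17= -95.29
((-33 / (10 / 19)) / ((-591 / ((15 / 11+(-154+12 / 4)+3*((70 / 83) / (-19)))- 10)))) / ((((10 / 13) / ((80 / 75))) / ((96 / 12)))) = -1152953152 / 6131625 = -188.03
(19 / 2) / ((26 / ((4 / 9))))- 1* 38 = -4427 / 117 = -37.84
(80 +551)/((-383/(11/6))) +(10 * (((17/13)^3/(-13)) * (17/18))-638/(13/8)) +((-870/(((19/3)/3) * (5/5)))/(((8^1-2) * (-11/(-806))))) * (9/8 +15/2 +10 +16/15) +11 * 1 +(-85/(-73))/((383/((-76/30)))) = -597743727552325895/6008192380476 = -99488.11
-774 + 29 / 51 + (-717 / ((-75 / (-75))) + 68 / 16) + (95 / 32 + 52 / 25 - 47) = -62347811 / 40800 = -1528.13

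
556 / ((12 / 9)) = 417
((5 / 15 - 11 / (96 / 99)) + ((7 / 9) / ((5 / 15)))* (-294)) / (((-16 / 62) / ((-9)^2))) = 56006181 / 256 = 218774.14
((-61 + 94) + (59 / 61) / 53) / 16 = 26687 / 12932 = 2.06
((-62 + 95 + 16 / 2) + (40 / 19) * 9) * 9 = 10251 / 19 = 539.53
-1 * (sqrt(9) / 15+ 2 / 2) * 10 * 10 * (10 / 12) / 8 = -25 / 2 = -12.50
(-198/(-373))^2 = 39204/139129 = 0.28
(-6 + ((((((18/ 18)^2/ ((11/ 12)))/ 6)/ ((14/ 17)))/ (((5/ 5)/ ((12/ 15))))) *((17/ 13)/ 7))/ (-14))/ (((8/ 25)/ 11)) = -920030/ 4459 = -206.33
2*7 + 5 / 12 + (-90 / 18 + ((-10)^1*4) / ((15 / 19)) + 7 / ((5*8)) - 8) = -1963 / 40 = -49.08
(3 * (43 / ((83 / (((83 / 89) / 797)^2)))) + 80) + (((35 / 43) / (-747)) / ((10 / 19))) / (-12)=310304368956868645 / 3878796143932056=80.00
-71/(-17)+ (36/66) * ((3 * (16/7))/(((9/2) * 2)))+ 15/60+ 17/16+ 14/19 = 2642851/397936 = 6.64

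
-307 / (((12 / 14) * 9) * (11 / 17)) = -36533 / 594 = -61.50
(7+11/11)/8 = 1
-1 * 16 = -16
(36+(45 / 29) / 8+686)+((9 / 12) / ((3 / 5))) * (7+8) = 740.94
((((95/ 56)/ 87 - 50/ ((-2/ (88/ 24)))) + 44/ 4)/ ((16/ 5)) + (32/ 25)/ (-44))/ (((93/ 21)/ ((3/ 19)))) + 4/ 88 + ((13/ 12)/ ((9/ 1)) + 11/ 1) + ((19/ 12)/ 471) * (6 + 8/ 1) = 31491672225551/ 2548703836800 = 12.36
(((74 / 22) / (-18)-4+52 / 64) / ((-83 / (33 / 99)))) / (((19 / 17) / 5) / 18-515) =-454325 / 17265144072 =-0.00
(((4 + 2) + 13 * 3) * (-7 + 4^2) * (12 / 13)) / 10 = 486 / 13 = 37.38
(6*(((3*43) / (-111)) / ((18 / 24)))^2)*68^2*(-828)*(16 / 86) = -14048673792 / 1369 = -10261996.93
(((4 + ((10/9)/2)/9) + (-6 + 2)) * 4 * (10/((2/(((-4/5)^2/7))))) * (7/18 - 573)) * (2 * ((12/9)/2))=-1319296/15309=-86.18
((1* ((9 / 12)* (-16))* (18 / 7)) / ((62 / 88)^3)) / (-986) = 9199872 / 102808741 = 0.09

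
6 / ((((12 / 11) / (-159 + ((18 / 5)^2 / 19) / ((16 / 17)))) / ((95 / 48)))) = -1102651 / 640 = -1722.89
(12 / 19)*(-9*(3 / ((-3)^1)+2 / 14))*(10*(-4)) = -194.89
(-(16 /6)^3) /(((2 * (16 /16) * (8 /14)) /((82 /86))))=-18368 /1161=-15.82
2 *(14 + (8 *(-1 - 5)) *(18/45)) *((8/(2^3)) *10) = -104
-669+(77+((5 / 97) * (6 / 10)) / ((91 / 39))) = -591.99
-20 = -20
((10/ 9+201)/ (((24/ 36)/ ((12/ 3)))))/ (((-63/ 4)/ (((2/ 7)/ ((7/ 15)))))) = -145520/ 3087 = -47.14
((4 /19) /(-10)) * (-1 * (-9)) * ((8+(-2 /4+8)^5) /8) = -6836679 /12160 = -562.23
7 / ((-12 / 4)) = -7 / 3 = -2.33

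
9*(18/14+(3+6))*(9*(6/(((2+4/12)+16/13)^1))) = 1364688/973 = 1402.56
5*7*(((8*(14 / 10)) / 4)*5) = 490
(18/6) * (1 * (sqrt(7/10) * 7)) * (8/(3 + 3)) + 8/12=2/3 + 14 * sqrt(70)/5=24.09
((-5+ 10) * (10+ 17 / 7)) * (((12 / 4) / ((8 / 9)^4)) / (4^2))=8562105 / 458752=18.66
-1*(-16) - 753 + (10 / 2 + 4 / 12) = -2195 / 3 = -731.67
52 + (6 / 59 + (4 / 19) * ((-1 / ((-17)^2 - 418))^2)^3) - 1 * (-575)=3239528827693271537 / 5165874775910241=627.10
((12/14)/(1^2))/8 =3/28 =0.11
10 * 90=900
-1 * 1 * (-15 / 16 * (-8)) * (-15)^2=-3375 / 2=-1687.50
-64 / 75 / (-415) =64 / 31125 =0.00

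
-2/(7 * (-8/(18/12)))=0.05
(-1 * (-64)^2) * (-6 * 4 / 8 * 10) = 122880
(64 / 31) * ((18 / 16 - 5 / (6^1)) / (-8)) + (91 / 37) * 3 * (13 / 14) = 46633 / 6882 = 6.78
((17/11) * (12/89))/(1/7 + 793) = 0.00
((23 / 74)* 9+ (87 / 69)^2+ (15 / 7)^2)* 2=17222963 / 959077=17.96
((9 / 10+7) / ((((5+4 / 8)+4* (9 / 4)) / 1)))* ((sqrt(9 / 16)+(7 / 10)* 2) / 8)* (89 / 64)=302333 / 1484800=0.20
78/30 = 13/5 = 2.60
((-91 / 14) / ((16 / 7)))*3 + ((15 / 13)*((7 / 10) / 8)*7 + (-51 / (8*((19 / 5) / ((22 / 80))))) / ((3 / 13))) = -155293 / 15808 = -9.82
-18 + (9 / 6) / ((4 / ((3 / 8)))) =-1143 / 64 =-17.86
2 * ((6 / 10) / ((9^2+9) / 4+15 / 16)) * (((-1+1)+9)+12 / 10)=1632 / 3125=0.52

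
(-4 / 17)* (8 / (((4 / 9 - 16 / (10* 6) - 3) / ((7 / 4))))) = 2520 / 2159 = 1.17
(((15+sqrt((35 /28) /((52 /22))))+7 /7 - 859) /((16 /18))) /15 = -2529 /40+3 * sqrt(1430) /2080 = -63.17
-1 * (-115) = 115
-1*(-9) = 9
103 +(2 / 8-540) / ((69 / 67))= -421.11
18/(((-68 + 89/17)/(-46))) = 14076/1067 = 13.19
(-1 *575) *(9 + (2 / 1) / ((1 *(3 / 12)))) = -9775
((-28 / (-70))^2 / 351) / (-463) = -4 / 4062825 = -0.00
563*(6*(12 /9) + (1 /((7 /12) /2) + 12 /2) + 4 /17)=1183426 /119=9944.76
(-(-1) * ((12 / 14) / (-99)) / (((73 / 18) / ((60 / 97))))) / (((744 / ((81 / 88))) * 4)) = -1215 / 2974813072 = -0.00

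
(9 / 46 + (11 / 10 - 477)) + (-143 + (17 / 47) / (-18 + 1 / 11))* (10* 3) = -4766.31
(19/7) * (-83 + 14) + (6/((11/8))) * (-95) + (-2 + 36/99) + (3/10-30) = -487539/770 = -633.17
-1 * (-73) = 73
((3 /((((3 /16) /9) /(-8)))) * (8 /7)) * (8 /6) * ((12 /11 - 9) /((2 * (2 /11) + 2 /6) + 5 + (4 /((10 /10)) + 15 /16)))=51314688 /39305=1305.55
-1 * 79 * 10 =-790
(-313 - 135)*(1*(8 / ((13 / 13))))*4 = -14336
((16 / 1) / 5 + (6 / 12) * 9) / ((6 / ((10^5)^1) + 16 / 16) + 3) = 385000 / 200003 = 1.92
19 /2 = 9.50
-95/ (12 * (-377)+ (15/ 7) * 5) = 665/ 31593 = 0.02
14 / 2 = 7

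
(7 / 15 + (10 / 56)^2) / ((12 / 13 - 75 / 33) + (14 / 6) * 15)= 838409 / 56589120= 0.01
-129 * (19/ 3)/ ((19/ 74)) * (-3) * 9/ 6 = 14319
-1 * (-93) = 93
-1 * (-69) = 69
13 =13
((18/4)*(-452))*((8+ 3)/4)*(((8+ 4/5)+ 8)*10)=-939708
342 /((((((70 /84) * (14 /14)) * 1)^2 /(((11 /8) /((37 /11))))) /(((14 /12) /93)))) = 144837 /57350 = 2.53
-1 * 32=-32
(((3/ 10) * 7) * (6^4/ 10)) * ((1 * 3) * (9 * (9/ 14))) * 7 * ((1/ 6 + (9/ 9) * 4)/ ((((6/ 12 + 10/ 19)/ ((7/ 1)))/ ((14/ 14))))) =12216582/ 13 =939737.08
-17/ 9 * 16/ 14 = -136/ 63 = -2.16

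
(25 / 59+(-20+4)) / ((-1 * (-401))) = -919 / 23659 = -0.04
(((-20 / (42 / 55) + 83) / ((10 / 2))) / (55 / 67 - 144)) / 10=-79931 / 10072650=-0.01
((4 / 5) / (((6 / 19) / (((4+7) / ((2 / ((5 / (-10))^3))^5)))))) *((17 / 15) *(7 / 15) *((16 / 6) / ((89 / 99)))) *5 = -273581 / 1312358400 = -0.00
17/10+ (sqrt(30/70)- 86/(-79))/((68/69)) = 69 * sqrt(21)/476+ 18833/6715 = 3.47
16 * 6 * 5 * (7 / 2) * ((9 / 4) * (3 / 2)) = 5670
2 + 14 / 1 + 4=20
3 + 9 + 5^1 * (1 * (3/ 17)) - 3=168/ 17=9.88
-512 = -512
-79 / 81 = -0.98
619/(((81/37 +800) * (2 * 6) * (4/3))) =22903/474896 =0.05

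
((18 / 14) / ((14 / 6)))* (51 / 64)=1377 / 3136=0.44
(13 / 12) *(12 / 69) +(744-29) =49348 / 69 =715.19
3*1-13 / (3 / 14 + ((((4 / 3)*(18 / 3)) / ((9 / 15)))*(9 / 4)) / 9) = -99 / 149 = -0.66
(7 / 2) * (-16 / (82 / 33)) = -22.54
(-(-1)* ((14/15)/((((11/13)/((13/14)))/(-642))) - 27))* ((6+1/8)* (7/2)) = -14675.33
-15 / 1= -15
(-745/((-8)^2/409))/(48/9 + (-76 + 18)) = 914115/10112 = 90.40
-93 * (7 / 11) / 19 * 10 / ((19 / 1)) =-6510 / 3971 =-1.64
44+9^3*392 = 285812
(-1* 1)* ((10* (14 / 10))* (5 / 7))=-10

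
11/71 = 0.15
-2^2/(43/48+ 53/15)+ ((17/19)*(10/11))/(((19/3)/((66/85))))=-308292/383743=-0.80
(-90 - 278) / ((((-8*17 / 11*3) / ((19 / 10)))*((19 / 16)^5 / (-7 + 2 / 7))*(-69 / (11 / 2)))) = 2981625856 / 697868955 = 4.27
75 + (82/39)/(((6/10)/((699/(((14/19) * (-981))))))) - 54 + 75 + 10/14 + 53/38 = 137708399/1453842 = 94.72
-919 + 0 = -919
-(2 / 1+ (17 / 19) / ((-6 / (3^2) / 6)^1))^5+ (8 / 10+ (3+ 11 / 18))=1811204480053 / 222848910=8127.50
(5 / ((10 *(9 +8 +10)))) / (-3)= -1 / 162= -0.01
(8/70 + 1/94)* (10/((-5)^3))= -411/41125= -0.01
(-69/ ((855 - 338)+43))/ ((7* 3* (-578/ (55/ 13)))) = 253/ 5890976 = 0.00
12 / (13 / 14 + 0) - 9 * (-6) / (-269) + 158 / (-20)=168637 / 34970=4.82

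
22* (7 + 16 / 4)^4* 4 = 1288408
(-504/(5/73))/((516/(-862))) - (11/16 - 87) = 42583187/3440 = 12378.83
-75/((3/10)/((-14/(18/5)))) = 8750/9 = 972.22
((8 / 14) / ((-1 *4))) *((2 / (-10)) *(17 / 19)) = 17 / 665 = 0.03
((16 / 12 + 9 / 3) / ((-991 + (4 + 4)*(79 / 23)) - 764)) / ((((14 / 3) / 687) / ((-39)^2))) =-312433173 / 556262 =-561.67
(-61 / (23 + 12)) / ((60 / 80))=-244 / 105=-2.32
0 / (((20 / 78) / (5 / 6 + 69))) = 0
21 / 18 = 7 / 6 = 1.17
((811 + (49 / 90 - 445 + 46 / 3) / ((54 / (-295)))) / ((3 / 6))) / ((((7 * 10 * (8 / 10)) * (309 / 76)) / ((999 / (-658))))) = -308007499 / 7319592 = -42.08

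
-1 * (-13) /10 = 13 /10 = 1.30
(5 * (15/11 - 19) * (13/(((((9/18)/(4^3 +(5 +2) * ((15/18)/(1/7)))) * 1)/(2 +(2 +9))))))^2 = 10632078357280900/1089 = 9763157352875.02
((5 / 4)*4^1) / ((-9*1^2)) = -5 / 9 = -0.56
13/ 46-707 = -32509/ 46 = -706.72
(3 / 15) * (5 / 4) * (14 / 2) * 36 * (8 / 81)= 56 / 9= 6.22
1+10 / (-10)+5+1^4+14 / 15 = 104 / 15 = 6.93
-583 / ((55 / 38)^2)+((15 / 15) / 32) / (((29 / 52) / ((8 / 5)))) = -2218713 / 7975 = -278.21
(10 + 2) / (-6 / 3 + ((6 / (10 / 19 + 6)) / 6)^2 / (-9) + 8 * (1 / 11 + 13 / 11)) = 18266688 / 12450589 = 1.47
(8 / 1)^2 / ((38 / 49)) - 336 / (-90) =24584 / 285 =86.26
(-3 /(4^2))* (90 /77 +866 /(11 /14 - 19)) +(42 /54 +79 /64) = 40367183 /3769920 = 10.71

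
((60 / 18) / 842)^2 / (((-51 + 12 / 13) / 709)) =-0.00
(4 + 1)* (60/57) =100/19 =5.26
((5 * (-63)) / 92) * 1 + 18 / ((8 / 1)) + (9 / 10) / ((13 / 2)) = -1548 / 1495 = -1.04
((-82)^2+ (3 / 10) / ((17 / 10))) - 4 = 114243 / 17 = 6720.18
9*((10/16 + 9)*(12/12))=693/8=86.62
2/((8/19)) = 19/4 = 4.75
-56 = -56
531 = 531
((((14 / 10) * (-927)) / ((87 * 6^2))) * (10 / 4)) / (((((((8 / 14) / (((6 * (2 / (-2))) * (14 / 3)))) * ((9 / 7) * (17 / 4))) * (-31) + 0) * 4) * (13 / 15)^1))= -0.09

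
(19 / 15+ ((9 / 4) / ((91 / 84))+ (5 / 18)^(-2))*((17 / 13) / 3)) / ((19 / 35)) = 693938 / 48165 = 14.41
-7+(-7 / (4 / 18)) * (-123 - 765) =27965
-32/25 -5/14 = -1.64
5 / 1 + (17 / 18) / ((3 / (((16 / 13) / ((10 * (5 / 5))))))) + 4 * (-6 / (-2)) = 17.04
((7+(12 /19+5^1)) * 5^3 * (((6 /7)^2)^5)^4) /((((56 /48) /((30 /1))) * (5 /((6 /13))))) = 86621364611707396759595721928212480000 /11008207160611709387346941355718297729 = 7.87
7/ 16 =0.44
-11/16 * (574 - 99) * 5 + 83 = -24797/16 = -1549.81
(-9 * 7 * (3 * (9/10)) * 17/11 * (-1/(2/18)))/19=260253/2090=124.52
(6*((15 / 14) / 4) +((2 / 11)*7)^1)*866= 384071 / 154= 2493.97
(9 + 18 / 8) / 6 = 15 / 8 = 1.88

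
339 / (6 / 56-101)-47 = -1259 / 25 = -50.36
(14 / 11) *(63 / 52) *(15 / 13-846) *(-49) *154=1661321529 / 169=9830304.91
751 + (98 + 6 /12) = 1699 /2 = 849.50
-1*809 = -809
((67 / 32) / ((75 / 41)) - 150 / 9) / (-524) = 37253 / 1257600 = 0.03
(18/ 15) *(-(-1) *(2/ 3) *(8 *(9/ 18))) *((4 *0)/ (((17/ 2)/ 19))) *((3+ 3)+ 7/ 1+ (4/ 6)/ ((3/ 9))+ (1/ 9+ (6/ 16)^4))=0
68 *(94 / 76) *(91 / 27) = 145418 / 513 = 283.47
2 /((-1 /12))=-24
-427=-427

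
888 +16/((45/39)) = 13528/15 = 901.87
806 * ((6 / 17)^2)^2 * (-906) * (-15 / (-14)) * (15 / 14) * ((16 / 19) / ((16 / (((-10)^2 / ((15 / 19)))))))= -354894696000 / 4092529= -86717.70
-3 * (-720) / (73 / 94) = 203040 / 73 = 2781.37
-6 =-6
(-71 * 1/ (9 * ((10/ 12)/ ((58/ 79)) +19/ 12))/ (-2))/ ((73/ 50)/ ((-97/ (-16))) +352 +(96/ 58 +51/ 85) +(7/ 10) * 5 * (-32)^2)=144799175/ 393027143289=0.00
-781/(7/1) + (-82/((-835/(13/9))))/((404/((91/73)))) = -86547104869/775713330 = -111.57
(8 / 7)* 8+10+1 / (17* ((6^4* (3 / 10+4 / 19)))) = 19.14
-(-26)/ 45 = 26/ 45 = 0.58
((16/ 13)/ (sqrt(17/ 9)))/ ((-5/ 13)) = -48 * sqrt(17)/ 85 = -2.33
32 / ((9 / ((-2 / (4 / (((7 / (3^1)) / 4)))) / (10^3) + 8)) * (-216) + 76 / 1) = -1535944 / 8016133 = -0.19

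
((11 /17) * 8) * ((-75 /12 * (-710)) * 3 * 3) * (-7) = -24601500 /17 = -1447147.06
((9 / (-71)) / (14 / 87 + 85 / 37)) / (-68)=28971 / 38203964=0.00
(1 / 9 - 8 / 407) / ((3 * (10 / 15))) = 335 / 7326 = 0.05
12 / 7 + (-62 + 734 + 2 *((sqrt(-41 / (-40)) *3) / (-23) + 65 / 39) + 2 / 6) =14225 / 21-3 *sqrt(410) / 230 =677.12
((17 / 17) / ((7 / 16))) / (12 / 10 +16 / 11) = 440 / 511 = 0.86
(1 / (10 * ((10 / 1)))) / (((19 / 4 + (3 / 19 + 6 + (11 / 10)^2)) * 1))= 19 / 23024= 0.00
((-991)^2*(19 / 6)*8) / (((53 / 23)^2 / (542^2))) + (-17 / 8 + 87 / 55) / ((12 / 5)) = 4082797214885462921 / 2966304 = 1376392040359.13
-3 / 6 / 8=-1 / 16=-0.06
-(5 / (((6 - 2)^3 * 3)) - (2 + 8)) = 1915 / 192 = 9.97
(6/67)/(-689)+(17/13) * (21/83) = 0.33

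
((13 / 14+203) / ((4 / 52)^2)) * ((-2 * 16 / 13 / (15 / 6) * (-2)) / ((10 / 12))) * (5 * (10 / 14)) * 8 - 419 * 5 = 113914625 / 49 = 2324788.27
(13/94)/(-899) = -13/84506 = -0.00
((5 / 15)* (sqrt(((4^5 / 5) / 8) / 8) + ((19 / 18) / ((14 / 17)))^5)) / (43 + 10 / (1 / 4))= 4* sqrt(5) / 1245 + 3515706497843 / 253047499987968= 0.02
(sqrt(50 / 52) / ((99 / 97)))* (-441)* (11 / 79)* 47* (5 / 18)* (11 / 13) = -61432525* sqrt(26) / 480636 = -651.73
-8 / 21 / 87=-8 / 1827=-0.00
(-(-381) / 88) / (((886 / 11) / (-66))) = -12573 / 3544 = -3.55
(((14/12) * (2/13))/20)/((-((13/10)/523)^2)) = -9573515/6591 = -1452.51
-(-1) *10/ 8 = 5/ 4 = 1.25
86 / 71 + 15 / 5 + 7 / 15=4.68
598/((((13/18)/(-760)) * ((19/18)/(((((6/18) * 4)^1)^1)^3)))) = -1413120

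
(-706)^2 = 498436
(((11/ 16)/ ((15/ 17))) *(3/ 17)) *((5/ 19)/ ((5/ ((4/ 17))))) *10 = 11/ 646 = 0.02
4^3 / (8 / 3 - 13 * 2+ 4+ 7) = -192 / 37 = -5.19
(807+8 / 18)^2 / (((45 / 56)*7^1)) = 422474312 / 3645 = 115905.16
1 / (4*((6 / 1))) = 1 / 24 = 0.04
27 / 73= 0.37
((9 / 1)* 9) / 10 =81 / 10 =8.10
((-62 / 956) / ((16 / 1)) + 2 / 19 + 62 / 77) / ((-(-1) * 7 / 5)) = 50708915 / 78323168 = 0.65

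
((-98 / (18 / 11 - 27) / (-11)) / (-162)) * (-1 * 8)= -392 / 22599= -0.02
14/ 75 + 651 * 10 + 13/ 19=9277991/ 1425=6510.87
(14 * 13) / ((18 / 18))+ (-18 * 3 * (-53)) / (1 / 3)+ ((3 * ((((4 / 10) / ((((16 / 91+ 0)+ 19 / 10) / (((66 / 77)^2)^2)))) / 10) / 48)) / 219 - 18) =2069316856952 / 236493355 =8750.00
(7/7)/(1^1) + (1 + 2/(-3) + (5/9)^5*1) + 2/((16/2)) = 386477/236196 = 1.64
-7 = -7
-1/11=-0.09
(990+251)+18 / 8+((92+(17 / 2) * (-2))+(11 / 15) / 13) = 1028279 / 780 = 1318.31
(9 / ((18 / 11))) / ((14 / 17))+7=383 / 28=13.68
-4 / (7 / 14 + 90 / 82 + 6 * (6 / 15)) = -1640 / 1639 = -1.00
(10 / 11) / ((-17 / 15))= -150 / 187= -0.80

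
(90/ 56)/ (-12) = -15/ 112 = -0.13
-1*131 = -131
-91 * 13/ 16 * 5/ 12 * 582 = -573755/ 32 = -17929.84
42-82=-40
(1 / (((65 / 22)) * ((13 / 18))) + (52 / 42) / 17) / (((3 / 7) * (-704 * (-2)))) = 81671 / 91016640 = 0.00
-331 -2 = -333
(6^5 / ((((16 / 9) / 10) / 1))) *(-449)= -19639260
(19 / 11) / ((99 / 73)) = 1387 / 1089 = 1.27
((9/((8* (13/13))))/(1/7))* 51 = 3213/8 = 401.62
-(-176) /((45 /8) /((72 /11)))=1024 /5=204.80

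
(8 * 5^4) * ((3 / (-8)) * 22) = -41250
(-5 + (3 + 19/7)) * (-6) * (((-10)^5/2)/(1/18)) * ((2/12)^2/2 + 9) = 243375000/7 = 34767857.14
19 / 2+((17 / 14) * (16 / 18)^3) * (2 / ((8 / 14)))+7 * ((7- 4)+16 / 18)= 39.71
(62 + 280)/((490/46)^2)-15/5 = 843/60025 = 0.01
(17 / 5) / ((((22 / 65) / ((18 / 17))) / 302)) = 35334 / 11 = 3212.18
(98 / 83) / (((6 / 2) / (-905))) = -88690 / 249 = -356.18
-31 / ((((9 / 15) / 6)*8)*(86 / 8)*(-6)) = 155 / 258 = 0.60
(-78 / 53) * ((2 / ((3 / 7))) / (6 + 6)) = -91 / 159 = -0.57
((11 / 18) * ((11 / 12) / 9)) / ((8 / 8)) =121 / 1944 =0.06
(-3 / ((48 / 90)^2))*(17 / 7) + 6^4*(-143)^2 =11872841517 / 448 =26501878.39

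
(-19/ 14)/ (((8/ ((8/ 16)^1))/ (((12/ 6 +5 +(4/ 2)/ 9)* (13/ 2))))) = -16055/ 4032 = -3.98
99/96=33/32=1.03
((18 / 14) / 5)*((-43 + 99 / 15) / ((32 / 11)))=-1287 / 400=-3.22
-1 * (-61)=61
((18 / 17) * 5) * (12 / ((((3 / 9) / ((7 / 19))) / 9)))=204120 / 323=631.95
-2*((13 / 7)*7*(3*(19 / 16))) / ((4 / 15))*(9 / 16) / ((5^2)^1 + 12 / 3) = -100035 / 14848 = -6.74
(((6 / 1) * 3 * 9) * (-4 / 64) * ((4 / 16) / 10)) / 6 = -27 / 640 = -0.04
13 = 13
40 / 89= 0.45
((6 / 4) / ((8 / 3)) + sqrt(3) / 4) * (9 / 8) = 9 * sqrt(3) / 32 + 81 / 128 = 1.12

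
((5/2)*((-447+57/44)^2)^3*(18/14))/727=34660310297846.51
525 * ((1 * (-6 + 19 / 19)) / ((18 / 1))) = -875 / 6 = -145.83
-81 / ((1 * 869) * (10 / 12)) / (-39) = 162 / 56485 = 0.00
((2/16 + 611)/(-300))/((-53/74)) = 180893/63600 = 2.84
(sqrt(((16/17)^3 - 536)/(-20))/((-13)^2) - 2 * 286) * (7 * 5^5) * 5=-62562500 + 21875 * sqrt(55872030)/48841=-62559152.19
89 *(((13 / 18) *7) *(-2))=-899.89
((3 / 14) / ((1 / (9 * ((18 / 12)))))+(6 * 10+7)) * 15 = 29355 / 28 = 1048.39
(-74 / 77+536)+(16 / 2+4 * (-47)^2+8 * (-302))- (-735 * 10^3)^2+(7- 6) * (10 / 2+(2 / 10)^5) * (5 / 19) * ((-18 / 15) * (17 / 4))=-2469841140071537901 / 4571875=-540224993043.67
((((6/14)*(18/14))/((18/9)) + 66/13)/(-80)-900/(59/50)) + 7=-4544709361/6013280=-755.78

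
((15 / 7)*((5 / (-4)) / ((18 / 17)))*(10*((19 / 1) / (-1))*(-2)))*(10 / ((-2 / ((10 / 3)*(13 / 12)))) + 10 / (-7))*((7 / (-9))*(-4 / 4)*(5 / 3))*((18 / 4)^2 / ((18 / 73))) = 36179028125 / 18144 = 1993994.05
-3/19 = -0.16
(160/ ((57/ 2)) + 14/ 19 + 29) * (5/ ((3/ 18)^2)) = 120900/ 19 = 6363.16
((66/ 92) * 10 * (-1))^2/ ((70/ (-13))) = -70785/ 7406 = -9.56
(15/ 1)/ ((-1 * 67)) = -15/ 67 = -0.22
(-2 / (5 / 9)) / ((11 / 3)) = -54 / 55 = -0.98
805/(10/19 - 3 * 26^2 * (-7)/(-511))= -1116535/37802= -29.54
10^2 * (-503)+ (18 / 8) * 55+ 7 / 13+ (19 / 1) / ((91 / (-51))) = -18267835 / 364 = -50186.36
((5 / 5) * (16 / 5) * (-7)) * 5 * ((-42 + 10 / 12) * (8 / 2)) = 55328 / 3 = 18442.67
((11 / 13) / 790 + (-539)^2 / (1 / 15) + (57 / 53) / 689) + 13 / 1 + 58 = 125718169294909 / 28848430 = 4357886.00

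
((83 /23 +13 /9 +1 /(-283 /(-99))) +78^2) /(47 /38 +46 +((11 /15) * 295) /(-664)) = 129.81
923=923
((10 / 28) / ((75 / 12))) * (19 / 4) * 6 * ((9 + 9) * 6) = 6156 / 35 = 175.89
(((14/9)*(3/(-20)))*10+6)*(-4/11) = -4/3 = -1.33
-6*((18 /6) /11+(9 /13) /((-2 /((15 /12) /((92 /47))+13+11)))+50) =-250.46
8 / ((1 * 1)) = 8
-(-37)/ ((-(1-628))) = 37/ 627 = 0.06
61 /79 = 0.77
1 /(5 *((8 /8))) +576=2881 /5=576.20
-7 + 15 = 8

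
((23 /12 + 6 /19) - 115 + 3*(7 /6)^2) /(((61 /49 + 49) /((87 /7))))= -1257585 /46778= -26.88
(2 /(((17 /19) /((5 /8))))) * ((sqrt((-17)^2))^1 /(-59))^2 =1615 /13924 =0.12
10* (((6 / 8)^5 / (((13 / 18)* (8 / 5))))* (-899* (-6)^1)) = 147458475 / 13312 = 11077.11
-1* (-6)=6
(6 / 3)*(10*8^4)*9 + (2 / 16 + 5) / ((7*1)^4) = 14161674281 / 19208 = 737280.00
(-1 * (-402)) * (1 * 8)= 3216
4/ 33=0.12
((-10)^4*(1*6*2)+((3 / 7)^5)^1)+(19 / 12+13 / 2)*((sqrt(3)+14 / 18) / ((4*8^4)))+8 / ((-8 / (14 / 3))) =97*sqrt(3) / 196608+3568603565466097 / 29739515904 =119995.35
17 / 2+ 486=989 / 2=494.50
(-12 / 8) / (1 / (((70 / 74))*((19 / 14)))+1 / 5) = -95 / 62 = -1.53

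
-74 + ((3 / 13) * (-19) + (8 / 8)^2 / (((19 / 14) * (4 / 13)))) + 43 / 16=-289691 / 3952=-73.30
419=419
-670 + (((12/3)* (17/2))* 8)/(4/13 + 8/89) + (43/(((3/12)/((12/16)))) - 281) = -15854/115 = -137.86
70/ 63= 1.11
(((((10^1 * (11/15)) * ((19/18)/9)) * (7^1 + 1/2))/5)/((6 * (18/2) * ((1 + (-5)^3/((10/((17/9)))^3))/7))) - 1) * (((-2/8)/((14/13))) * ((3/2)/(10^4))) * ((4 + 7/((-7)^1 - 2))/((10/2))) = -63713/46317600000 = -0.00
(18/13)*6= 8.31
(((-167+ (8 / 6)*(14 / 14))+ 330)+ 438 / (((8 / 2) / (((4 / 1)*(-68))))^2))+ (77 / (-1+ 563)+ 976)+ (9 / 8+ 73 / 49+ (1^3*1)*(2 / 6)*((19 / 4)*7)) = 669657904169 / 330456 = 2026466.17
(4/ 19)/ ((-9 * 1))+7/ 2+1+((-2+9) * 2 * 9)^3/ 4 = 171033679/ 342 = 500098.48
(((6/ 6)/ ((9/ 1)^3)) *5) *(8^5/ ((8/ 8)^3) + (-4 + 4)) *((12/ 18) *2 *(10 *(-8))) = -23972.93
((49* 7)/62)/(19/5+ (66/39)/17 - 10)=-54145/59706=-0.91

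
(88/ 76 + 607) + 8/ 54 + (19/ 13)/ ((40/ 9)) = 608.63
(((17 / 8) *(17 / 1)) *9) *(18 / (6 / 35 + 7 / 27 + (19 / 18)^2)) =66364515 / 17519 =3788.15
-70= -70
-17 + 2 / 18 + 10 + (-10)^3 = -9062 / 9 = -1006.89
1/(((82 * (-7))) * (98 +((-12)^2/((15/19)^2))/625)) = -15625/882252924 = -0.00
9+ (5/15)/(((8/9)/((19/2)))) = 201/16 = 12.56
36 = 36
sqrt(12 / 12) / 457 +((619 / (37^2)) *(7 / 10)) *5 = 1982919 / 1251266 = 1.58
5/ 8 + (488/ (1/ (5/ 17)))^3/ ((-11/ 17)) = -116214256105/ 25432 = -4569607.43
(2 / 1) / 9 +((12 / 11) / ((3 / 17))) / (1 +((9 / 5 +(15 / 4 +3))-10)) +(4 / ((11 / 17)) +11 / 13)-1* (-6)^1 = -19 / 39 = -0.49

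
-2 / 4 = -1 / 2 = -0.50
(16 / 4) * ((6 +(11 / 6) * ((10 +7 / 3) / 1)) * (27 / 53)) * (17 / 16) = 26265 / 424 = 61.95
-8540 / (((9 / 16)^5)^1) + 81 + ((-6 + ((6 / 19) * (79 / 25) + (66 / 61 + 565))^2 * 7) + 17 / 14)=1457134606625898189317 / 694044747978750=2099482.22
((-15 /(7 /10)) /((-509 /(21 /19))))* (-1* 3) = -1350 /9671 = -0.14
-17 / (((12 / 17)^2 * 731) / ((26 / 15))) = -3757 / 46440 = -0.08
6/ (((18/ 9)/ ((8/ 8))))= 3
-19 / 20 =-0.95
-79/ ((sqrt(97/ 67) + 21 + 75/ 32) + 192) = -1167170016/ 3181454699 + 80896 * sqrt(6499)/ 3181454699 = -0.36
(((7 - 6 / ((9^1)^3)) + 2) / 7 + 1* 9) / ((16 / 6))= 8747 / 2268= 3.86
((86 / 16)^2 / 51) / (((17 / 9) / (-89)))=-493683 / 18496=-26.69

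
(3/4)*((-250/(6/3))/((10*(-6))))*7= 175/16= 10.94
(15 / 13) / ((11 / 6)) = 90 / 143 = 0.63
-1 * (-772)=772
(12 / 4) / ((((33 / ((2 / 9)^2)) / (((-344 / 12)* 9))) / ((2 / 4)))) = -172 / 297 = -0.58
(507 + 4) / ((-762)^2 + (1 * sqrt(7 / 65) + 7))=0.00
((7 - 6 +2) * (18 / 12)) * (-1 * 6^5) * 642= -22464864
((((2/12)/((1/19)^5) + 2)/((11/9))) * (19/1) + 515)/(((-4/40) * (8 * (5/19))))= -243803953/8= -30475494.12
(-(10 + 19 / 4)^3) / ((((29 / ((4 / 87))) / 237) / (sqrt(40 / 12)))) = -16224941* sqrt(30) / 40368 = -2201.44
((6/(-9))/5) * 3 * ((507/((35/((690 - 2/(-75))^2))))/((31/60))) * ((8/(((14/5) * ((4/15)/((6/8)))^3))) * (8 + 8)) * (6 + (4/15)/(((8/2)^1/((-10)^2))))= -522445345173648/7595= -68788063880.66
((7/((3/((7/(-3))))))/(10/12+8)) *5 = -490/159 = -3.08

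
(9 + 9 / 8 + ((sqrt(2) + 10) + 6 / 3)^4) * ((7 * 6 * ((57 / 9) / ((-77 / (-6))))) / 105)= 532608 * sqrt(2) / 385 + 683335 / 154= 6393.66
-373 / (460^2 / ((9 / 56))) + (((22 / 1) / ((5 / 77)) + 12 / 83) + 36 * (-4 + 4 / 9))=207467258009 / 983516800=210.94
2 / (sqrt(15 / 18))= 2.19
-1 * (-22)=22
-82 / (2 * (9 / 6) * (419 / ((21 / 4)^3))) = -9.44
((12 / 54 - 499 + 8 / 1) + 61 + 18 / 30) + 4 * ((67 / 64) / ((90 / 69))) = -613393 / 1440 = -425.97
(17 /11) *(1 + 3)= 68 /11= 6.18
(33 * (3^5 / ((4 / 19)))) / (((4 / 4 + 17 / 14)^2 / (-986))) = -7361169354 / 961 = -7659905.68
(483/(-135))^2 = 25921/2025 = 12.80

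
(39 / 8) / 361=39 / 2888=0.01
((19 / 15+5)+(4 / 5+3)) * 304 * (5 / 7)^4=5738000 / 7203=796.61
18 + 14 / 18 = 169 / 9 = 18.78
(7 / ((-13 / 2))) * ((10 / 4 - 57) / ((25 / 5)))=11.74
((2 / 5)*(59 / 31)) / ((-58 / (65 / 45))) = -767 / 40455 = -0.02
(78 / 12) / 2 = 13 / 4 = 3.25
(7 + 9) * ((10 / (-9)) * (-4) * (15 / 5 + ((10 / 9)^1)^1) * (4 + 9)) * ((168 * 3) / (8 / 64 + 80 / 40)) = 137912320 / 153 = 901387.71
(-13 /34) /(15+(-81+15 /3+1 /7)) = 91 /14484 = 0.01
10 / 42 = 5 / 21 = 0.24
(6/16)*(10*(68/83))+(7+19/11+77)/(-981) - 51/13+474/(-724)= -6713862763/4214943018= -1.59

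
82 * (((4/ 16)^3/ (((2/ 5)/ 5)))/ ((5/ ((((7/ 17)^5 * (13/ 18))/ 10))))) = 8958131/ 3271350528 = 0.00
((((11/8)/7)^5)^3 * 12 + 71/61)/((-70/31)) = -91913743890616018929797919067/178315168701382077499446394880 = -0.52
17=17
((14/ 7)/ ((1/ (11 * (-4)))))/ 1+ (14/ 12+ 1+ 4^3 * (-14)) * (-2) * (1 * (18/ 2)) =16001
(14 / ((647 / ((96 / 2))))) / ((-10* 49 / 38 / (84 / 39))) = -7296 / 42055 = -0.17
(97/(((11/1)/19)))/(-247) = -97/143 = -0.68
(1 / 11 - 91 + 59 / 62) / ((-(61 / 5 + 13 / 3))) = 920265 / 169136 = 5.44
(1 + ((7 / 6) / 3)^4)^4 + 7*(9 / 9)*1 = 983013469883253339073 / 121439531096594251776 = 8.09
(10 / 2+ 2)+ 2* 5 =17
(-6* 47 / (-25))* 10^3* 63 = 710640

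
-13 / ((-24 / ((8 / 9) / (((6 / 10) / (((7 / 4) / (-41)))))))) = -455 / 13284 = -0.03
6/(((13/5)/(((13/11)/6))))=5/11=0.45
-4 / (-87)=4 / 87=0.05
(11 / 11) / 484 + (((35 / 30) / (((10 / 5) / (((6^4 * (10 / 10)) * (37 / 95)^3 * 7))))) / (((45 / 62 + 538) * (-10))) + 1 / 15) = 2224231917013 / 207905944042500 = 0.01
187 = 187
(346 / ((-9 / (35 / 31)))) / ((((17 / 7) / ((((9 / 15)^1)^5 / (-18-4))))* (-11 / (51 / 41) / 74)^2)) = 191761234812 / 43349838125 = 4.42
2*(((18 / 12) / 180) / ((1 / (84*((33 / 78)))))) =77 / 130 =0.59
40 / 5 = 8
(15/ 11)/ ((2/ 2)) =15/ 11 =1.36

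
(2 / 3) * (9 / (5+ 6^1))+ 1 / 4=35 / 44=0.80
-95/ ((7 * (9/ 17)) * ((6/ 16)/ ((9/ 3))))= -12920/ 63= -205.08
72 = 72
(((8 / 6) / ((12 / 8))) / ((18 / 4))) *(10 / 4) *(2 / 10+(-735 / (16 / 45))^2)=5469778381 / 2592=2110254.01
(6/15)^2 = 4/25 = 0.16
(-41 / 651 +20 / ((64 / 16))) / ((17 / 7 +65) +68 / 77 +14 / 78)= 459602 / 6376049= 0.07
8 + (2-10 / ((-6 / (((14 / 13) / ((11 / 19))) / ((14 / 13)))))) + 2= 491 / 33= 14.88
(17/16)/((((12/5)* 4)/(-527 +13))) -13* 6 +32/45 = -772859/5760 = -134.18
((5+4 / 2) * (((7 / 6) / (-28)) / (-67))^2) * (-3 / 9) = -7 / 7756992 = -0.00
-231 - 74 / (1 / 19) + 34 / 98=-80196 / 49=-1636.65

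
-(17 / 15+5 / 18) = -127 / 90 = -1.41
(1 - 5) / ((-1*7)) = 4 / 7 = 0.57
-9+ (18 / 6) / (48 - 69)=-64 / 7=-9.14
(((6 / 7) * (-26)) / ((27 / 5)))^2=67600 / 3969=17.03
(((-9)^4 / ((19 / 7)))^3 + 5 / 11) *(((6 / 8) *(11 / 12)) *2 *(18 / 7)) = 2397614942648493 / 48013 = 49936786758.76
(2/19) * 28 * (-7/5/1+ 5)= 1008/95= 10.61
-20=-20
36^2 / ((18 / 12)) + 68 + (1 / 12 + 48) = 11761 / 12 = 980.08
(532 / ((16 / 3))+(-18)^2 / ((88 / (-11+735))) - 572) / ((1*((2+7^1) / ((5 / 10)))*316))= 96509 / 250272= 0.39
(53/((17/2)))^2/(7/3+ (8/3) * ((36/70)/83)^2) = 284462654700/17072896663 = 16.66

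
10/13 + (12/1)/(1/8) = 1258/13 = 96.77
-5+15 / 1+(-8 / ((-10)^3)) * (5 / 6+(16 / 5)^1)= 37621 / 3750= 10.03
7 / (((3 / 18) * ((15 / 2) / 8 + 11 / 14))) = 4704 / 193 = 24.37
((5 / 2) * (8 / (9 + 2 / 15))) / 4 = 75 / 137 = 0.55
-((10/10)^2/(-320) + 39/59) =-12421/18880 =-0.66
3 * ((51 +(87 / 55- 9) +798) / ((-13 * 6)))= -46287 / 1430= -32.37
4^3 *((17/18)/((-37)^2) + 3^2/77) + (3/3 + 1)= 9036218/948717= 9.52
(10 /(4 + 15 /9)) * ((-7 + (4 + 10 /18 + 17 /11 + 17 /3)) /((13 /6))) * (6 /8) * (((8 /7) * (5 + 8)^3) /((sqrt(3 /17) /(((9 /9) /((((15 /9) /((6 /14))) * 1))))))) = 5743296 * sqrt(51) /9163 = 4476.19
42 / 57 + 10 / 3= 4.07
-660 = -660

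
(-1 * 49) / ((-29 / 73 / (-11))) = -39347 / 29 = -1356.79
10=10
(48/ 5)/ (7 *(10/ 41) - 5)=-656/ 225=-2.92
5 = 5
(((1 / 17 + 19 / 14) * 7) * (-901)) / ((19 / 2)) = -17861 / 19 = -940.05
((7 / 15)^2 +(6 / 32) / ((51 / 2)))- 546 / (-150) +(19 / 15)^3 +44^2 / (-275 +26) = -1.88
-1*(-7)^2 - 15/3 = -54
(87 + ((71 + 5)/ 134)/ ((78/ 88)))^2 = 52442374009/ 6827769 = 7680.75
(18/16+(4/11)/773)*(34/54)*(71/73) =92406713/134075304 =0.69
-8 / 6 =-4 / 3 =-1.33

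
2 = 2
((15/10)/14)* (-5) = -0.54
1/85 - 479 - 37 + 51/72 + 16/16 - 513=-2095651/2040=-1027.28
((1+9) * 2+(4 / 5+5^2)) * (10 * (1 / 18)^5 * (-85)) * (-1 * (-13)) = -253045 / 944784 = -0.27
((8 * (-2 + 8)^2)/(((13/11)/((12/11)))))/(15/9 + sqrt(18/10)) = 64800/143 -23328 * sqrt(5)/143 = 88.37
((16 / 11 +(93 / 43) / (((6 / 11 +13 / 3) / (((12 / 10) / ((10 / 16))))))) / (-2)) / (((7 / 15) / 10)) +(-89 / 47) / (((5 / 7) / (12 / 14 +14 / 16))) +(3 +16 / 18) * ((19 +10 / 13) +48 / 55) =543403621759 / 10659481560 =50.98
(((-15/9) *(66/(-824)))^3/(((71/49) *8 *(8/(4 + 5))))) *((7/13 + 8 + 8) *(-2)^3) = -15774845625/516396554752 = -0.03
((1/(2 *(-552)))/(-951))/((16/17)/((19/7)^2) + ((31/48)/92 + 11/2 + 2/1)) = 24548/196771249281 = 0.00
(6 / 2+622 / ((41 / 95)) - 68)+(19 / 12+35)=695099 / 492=1412.80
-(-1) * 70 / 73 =70 / 73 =0.96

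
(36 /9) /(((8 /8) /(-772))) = -3088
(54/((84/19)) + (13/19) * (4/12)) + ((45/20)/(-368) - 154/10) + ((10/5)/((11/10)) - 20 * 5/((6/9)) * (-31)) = 150172130399/32303040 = 4648.85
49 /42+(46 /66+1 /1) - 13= -223 /22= -10.14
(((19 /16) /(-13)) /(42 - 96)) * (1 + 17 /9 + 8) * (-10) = -4655 /25272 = -0.18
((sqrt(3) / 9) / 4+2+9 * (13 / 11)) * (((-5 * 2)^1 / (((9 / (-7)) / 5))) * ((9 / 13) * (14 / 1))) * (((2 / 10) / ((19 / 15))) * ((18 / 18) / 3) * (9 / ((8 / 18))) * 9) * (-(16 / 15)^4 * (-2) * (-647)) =-5198374895616 / 67925 - 1038843904 * sqrt(3) / 6175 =-76822488.48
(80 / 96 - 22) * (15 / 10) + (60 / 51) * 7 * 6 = 1201 / 68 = 17.66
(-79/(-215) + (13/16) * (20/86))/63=319/36120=0.01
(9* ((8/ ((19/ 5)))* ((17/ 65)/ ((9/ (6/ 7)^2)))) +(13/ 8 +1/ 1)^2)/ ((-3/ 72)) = -16952301/ 96824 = -175.08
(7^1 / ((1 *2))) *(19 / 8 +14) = 917 / 16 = 57.31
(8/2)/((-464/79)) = -79/116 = -0.68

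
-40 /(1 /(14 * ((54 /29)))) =-30240 /29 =-1042.76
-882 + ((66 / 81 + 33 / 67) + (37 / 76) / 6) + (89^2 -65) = 1918008623 / 274968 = 6975.39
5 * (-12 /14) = -30 /7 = -4.29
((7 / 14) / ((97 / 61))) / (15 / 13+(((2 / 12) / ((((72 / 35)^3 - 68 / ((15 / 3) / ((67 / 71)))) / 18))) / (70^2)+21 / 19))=378696750328 / 2720647072023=0.14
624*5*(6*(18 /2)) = 168480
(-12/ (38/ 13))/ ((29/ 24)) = -3.40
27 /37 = 0.73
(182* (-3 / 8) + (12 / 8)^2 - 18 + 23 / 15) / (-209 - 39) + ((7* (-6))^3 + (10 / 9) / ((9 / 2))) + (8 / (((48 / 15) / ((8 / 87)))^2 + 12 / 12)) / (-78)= -2931240771996673 / 39564621720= -74087.42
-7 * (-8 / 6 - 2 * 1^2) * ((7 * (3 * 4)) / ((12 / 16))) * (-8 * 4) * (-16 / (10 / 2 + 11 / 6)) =8028160 / 41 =195808.78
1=1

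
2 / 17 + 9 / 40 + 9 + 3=8393 / 680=12.34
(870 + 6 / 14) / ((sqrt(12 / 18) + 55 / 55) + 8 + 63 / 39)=16396263 / 198779 -1029717 *sqrt(6) / 397558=76.14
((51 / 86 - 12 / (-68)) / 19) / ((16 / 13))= 14625 / 444448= 0.03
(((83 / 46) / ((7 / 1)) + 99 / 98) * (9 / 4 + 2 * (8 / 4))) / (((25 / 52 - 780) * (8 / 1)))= -92885 / 73092712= -0.00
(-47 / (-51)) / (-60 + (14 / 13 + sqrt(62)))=-234013 / 14695089-7943 * sqrt(62) / 29390178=-0.02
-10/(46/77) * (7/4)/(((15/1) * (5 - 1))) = -539/1104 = -0.49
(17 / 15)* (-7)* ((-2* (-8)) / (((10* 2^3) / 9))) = -357 / 25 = -14.28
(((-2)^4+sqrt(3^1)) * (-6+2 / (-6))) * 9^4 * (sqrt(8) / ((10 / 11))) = 457083 * sqrt(2) * (-16 - sqrt(3)) / 5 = -2292445.55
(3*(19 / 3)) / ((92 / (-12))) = -57 / 23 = -2.48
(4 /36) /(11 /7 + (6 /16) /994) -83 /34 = -9066385 /3824694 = -2.37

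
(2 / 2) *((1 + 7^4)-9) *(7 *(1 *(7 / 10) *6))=351771 / 5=70354.20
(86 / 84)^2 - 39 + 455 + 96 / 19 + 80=16828411 / 33516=502.10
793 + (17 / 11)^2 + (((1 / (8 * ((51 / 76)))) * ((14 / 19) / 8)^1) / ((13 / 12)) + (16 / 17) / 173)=7359437639 / 9252386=795.41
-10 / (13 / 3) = -30 / 13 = -2.31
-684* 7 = -4788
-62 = -62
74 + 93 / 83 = 6235 / 83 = 75.12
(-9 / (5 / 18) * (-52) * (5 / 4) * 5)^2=110880900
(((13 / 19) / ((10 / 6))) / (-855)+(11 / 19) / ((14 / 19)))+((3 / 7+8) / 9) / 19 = 948979 / 1137150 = 0.83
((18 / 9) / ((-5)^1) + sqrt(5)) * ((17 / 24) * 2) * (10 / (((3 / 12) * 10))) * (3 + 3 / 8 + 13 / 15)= -8653 / 900 + 8653 * sqrt(5) / 360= 44.13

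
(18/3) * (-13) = -78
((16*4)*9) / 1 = 576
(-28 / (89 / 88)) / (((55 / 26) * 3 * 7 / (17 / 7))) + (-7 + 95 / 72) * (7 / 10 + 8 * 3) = -141.82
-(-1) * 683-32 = 651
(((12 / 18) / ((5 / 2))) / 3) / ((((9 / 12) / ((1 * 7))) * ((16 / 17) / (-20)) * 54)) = -238 / 729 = -0.33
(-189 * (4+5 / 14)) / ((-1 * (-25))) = -1647 / 50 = -32.94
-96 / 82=-48 / 41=-1.17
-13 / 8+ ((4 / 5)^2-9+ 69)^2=18377923 / 5000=3675.58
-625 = -625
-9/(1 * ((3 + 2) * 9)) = -1/5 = -0.20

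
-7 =-7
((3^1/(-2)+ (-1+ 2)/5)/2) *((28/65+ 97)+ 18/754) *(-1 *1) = 91851/1450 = 63.35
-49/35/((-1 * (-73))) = -7/365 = -0.02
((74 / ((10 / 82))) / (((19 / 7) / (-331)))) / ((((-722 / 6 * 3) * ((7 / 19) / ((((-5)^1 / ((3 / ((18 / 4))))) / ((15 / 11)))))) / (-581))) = 3209093657 / 1805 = 1777891.22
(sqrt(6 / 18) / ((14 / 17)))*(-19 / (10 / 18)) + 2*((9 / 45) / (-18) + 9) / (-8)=-969*sqrt(3) / 70 -809 / 360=-26.22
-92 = -92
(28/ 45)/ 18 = 14/ 405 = 0.03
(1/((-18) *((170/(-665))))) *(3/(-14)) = -19/408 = -0.05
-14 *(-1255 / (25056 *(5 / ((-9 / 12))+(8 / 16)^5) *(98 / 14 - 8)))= 2510 / 23751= 0.11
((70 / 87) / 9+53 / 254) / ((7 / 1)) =59279 / 1392174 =0.04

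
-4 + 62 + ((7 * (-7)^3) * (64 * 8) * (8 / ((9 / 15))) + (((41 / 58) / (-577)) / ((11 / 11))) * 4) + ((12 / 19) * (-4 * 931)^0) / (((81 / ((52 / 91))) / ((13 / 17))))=-16743161195993392 / 1021499451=-16390768.67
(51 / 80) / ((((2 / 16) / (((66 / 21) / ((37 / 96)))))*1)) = 53856 / 1295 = 41.59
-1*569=-569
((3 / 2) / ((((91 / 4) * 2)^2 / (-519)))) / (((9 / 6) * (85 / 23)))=-47748 / 703885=-0.07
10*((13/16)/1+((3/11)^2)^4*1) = 13933852145/1714871048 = 8.13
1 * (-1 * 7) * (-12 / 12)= 7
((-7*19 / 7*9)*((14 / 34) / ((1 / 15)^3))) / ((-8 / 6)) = 12119625 / 68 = 178229.78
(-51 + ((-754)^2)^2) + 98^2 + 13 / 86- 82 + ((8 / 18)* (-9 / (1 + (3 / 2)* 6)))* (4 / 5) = 694902471212687 / 2150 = 323210451726.83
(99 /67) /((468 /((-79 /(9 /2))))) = -869 /15678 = -0.06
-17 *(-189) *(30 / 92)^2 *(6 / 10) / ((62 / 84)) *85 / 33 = 258084225 / 360778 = 715.35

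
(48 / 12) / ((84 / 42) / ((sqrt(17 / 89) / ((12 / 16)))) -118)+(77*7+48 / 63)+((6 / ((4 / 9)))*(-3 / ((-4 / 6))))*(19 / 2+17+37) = 698885415463 / 158933208 -24*sqrt(1513) / 946031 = 4397.35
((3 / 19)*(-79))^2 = 56169 / 361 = 155.59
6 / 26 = 3 / 13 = 0.23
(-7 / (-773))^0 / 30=1 / 30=0.03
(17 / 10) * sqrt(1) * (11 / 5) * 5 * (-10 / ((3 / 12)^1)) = -748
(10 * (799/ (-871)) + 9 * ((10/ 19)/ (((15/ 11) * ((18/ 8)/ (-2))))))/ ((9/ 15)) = -3043630/ 148941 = -20.44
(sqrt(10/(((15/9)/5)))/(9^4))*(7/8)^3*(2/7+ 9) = 3185*sqrt(30)/3359232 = 0.01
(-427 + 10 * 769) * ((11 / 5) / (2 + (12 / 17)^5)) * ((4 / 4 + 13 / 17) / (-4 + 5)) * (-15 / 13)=-300273446385 / 20075549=-14957.17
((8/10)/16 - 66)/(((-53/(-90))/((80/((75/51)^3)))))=-466577784/165625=-2817.07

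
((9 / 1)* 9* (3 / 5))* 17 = 4131 / 5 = 826.20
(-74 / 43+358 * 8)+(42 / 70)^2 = 3077337 / 1075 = 2862.64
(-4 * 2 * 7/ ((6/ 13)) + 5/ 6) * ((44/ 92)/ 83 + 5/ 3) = -1154149/ 5727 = -201.53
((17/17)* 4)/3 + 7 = 8.33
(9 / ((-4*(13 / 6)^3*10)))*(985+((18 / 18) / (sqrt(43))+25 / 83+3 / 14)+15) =-282511557 / 12764570 - 243*sqrt(43) / 472355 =-22.14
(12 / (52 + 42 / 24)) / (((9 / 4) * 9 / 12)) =256 / 1935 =0.13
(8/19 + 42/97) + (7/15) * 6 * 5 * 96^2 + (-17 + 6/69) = 5468517611/42389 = 129007.94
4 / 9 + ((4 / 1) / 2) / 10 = 29 / 45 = 0.64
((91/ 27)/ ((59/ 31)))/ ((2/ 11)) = 31031/ 3186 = 9.74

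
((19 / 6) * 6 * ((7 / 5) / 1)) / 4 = 133 / 20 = 6.65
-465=-465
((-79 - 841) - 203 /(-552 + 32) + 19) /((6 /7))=-1050.71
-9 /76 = -0.12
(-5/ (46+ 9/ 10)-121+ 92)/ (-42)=13651/ 19698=0.69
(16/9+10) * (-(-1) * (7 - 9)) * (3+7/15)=-81.66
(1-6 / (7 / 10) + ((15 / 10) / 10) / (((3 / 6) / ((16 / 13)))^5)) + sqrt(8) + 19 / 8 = 2 * sqrt(2) + 869054829 / 103962040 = 11.19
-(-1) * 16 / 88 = 2 / 11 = 0.18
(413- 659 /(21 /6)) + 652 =6137 /7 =876.71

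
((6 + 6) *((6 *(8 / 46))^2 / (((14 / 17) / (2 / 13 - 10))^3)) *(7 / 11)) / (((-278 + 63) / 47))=418396722167808 / 134683053505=3106.53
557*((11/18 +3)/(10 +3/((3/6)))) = 36205/288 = 125.71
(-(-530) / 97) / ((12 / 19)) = 8.65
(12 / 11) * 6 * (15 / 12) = 90 / 11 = 8.18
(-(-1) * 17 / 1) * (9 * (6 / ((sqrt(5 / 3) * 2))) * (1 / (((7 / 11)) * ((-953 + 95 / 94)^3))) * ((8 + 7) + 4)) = -2951064952 * sqrt(15) / 928932434142615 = -0.00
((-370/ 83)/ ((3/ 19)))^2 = 797.10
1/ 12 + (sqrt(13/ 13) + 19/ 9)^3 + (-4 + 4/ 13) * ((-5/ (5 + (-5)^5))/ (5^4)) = 9300383959/ 308002500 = 30.20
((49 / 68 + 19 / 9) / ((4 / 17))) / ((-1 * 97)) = -1733 / 13968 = -0.12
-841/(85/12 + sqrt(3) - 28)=121104*sqrt(3)/62569 + 2533092/62569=43.84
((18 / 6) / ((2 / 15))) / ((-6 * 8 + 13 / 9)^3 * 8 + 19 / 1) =-32805 / 1176933242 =-0.00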